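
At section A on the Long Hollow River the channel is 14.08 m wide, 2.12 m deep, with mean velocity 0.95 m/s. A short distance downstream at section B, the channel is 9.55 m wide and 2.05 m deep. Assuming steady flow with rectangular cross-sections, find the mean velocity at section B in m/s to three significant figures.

1.45 m/s

Q = A₁V₁ = (14.08×2.12) × 0.95 = 28.36 m³/s
A₂ = 9.55 × 2.05 = 19.58 m²
V₂ = Q/A₂ = 28.36/19.58 = 1.448 m/s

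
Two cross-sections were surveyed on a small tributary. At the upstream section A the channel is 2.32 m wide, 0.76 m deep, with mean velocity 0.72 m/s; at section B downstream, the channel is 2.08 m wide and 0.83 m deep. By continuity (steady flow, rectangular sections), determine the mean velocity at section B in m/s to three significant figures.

Q = A₁V₁ = (2.32×0.76) × 0.72 = 1.270 m³/s
A₂ = 2.08 × 0.83 = 1.726 m²
V₂ = Q/A₂ = 1.270/1.726 = 0.7353 m/s

0.735 m/s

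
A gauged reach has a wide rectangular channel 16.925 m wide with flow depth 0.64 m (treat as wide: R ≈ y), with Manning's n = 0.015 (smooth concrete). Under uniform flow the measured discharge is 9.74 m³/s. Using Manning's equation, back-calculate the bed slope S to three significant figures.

A = b·y = 16.925 × 0.64 = 10.83 m²
Wide channel: R ≈ y = 0.64 m
S = (Q·n / (1·A·R^(2/3)))² = (9.74×0.015 / (1×10.83×0.7427))² = 0.0003298

0.000330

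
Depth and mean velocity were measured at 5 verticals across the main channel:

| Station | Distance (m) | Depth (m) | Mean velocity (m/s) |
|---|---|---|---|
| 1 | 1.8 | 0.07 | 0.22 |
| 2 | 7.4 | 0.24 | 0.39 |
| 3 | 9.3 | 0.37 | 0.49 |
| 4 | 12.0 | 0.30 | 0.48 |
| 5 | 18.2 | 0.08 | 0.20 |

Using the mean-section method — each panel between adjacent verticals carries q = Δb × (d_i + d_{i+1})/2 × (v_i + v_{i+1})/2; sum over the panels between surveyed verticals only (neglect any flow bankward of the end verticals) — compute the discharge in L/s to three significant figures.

1360 L/s

Panel 1-2: Δb = 5.6 m, d̄ = (0.07+0.24)/2 = 0.155, v̄ = (0.22+0.39)/2 = 0.305 → q = 5.6×0.155×0.305 = 0.2647 m³/s
Panel 2-3: Δb = 1.9 m, d̄ = (0.24+0.37)/2 = 0.305, v̄ = (0.39+0.49)/2 = 0.44 → q = 1.9×0.305×0.44 = 0.2550 m³/s
Panel 3-4: Δb = 2.7 m, d̄ = (0.37+0.30)/2 = 0.335, v̄ = (0.49+0.48)/2 = 0.485 → q = 2.7×0.335×0.485 = 0.4387 m³/s
Panel 4-5: Δb = 6.2 m, d̄ = (0.30+0.08)/2 = 0.19, v̄ = (0.48+0.20)/2 = 0.34 → q = 6.2×0.19×0.34 = 0.4005 m³/s
Q = Σ q = 1.359 m³/s
= 1.359 × 1000 = 1359 L/s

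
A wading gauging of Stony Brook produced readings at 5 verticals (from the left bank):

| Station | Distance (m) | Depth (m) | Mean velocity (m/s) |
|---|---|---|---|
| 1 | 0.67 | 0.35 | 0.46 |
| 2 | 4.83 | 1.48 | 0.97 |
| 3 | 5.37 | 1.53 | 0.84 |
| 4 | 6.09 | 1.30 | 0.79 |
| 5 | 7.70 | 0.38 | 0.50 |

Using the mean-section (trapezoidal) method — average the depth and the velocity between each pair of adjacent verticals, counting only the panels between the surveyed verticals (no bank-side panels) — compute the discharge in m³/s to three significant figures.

5.16 m³/s

Panel 1-2: Δb = 4.16 m, d̄ = (0.35+1.48)/2 = 0.915, v̄ = (0.46+0.97)/2 = 0.715 → q = 4.16×0.915×0.715 = 2.722 m³/s
Panel 2-3: Δb = 0.54 m, d̄ = (1.48+1.53)/2 = 1.505, v̄ = (0.97+0.84)/2 = 0.905 → q = 0.54×1.505×0.905 = 0.7355 m³/s
Panel 3-4: Δb = 0.72 m, d̄ = (1.53+1.30)/2 = 1.415, v̄ = (0.84+0.79)/2 = 0.815 → q = 0.72×1.415×0.815 = 0.8303 m³/s
Panel 4-5: Δb = 1.61 m, d̄ = (1.30+0.38)/2 = 0.84, v̄ = (0.79+0.50)/2 = 0.645 → q = 1.61×0.84×0.645 = 0.8723 m³/s
Q = Σ q = 5.160 m³/s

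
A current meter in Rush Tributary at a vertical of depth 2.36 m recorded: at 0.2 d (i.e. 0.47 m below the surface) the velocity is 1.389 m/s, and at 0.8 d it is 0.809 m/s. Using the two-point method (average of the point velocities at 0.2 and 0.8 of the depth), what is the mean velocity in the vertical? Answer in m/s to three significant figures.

v̄ = (1.389 + 0.809) / 2 = 1.099 m/s

1.10 m/s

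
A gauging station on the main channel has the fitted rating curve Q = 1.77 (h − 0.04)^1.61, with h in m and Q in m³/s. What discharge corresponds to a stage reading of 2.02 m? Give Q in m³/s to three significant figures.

5.32 m³/s

Q = 1.77 × (2.02 − 0.04)^1.61 = 1.77 × 1.98^1.61 = 5.316 m³/s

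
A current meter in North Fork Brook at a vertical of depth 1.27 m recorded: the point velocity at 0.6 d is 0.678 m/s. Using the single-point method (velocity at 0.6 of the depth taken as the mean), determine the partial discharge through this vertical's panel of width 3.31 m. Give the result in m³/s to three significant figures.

2.85 m³/s

v̄ = v₀.₆ = 0.678 m/s
q = v̄ × d × w = 0.6780 × 1.27 × 3.31 = 2.850 m³/s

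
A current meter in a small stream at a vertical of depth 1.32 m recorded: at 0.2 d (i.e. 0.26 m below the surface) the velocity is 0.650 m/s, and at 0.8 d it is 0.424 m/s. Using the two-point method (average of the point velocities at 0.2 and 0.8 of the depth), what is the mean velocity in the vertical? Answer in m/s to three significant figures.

0.537 m/s

v̄ = (0.650 + 0.424) / 2 = 0.5370 m/s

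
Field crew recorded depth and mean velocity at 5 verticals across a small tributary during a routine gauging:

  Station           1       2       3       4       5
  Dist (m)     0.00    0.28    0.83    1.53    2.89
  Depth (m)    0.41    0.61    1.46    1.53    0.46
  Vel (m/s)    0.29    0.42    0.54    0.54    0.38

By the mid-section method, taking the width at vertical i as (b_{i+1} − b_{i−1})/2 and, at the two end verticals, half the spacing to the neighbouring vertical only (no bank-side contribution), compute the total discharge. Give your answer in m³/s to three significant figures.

w_1 = (0.28 − 0.00)/2 = 0.14 m; q_1 = 0.29 × 0.41 × 0.14 = 0.01665 m³/s
w_2 = (0.83 − 0.00)/2 = 0.415 m; q_2 = 0.42 × 0.61 × 0.415 = 0.1063 m³/s
w_3 = (1.53 − 0.28)/2 = 0.625 m; q_3 = 0.54 × 1.46 × 0.625 = 0.4928 m³/s
w_4 = (2.89 − 0.83)/2 = 1.03 m; q_4 = 0.54 × 1.53 × 1.03 = 0.8510 m³/s
w_5 = (2.89 − 1.53)/2 = 0.68 m; q_5 = 0.38 × 0.46 × 0.68 = 0.1189 m³/s
Q = Σ qᵢ = 1.586 m³/s

1.59 m³/s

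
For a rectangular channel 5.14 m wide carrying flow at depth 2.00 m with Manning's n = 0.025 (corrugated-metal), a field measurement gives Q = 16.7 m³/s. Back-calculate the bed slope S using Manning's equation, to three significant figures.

0.00141

A = b·y = 5.14 × 2.00 = 10.28 m²
P = b + 2y = 5.14 + 2×2.00 = 9.140 m
R = A/P = 10.28/9.140 = 1.125 m
S = (Q·n / (1·A·R^(2/3)))² = (16.7×0.025 / (1×10.28×1.082))² = 0.001410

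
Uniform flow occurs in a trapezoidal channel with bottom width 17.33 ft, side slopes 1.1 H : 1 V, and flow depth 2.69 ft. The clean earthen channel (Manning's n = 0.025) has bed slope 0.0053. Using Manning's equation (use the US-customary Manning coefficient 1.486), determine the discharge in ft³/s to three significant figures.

A = (b + z·y)·y = (17.33 + 1.1×2.69)×2.69 = 54.58 ft²
P = b + 2y√(1+z²) = 17.33 + 2×2.69×√(1+1.1²) = 25.33 ft
R = A/P = 54.58/25.33 = 2.155 ft
Q = (1.486/n)·A·R^(2/3)·S^(1/2) = (1.486/0.025) × 54.58 × 2.155^(2/3) × 0.0053^(1/2) = 394.0 ft³/s

394 ft³/s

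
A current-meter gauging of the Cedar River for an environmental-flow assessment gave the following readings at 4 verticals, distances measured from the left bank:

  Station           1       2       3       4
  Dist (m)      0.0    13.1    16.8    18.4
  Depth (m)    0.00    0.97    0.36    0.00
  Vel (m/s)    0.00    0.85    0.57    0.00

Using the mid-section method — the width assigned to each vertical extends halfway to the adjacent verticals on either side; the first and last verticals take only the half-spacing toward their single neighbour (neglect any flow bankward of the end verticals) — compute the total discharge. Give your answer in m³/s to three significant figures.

w_2 = (16.8 − 0.0)/2 = 8.4 m; q_2 = 0.85 × 0.97 × 8.4 = 6.926 m³/s
w_3 = (18.4 − 13.1)/2 = 2.65 m; q_3 = 0.57 × 0.36 × 2.65 = 0.5438 m³/s
Stations 1, 4 contribute zero (depth or velocity is 0).
Q = Σ qᵢ = 7.470 m³/s

7.47 m³/s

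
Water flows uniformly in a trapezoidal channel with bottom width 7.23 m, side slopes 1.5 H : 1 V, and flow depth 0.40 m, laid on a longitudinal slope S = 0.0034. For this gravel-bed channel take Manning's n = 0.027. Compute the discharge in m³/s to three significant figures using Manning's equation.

A = (b + z·y)·y = (7.23 + 1.5×0.40)×0.40 = 3.132 m²
P = b + 2y√(1+z²) = 7.23 + 2×0.40×√(1+1.5²) = 8.672 m
R = A/P = 3.132/8.672 = 0.3612 m
Q = (1/n)·A·R^(2/3)·S^(1/2) = (1/0.027) × 3.132 × 0.3612^(2/3) × 0.0034^(1/2) = 3.430 m³/s

3.43 m³/s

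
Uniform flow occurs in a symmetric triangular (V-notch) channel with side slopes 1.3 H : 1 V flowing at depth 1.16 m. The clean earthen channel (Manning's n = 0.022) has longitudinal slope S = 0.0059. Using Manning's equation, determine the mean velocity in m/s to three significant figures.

A = z·y² = 1.3×1.16² = 1.749 m²
P = 2y√(1+z²) = 2×1.16×√(1+1.3²) = 3.805 m
R = A/P = 1.749/3.805 = 0.4597 m
Q = (1/n)·A·R^(2/3)·S^(1/2) = (1/0.022) × 1.749 × 0.4597^(2/3) × 0.0059^(1/2) = 3.638 m³/s
V = Q/A = 3.638/1.749 = 2.080 m/s

2.08 m/s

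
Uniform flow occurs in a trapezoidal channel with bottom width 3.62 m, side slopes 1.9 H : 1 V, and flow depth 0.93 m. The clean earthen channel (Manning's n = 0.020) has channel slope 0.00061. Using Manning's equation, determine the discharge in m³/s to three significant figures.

4.68 m³/s

A = (b + z·y)·y = (3.62 + 1.9×0.93)×0.93 = 5.010 m²
P = b + 2y√(1+z²) = 3.62 + 2×0.93×√(1+1.9²) = 7.614 m
R = A/P = 5.010/7.614 = 0.6580 m
Q = (1/n)·A·R^(2/3)·S^(1/2) = (1/0.020) × 5.010 × 0.6580^(2/3) × 0.00061^(1/2) = 4.680 m³/s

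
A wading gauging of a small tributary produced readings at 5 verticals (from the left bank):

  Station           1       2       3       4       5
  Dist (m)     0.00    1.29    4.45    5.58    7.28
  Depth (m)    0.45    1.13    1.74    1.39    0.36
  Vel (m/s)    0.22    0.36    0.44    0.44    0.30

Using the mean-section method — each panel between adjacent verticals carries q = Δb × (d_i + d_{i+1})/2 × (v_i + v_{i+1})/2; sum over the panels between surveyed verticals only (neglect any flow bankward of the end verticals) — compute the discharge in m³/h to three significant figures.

12400 m³/h

Panel 1-2: Δb = 1.29 m, d̄ = (0.45+1.13)/2 = 0.79, v̄ = (0.22+0.36)/2 = 0.29 → q = 1.29×0.79×0.29 = 0.2955 m³/s
Panel 2-3: Δb = 3.16 m, d̄ = (1.13+1.74)/2 = 1.435, v̄ = (0.36+0.44)/2 = 0.4 → q = 3.16×1.435×0.4 = 1.814 m³/s
Panel 3-4: Δb = 1.13 m, d̄ = (1.74+1.39)/2 = 1.565, v̄ = (0.44+0.44)/2 = 0.44 → q = 1.13×1.565×0.44 = 0.7781 m³/s
Panel 4-5: Δb = 1.7 m, d̄ = (1.39+0.36)/2 = 0.875, v̄ = (0.44+0.30)/2 = 0.37 → q = 1.7×0.875×0.37 = 0.5504 m³/s
Q = Σ q = 3.438 m³/s
= 3.438 × 3600 = 12380 m³/h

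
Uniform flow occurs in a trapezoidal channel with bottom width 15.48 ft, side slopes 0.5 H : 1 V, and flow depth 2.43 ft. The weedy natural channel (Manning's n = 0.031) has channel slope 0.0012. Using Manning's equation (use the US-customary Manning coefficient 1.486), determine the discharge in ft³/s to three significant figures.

105 ft³/s

A = (b + z·y)·y = (15.48 + 0.5×2.43)×2.43 = 40.57 ft²
P = b + 2y√(1+z²) = 15.48 + 2×2.43×√(1+0.5²) = 20.91 ft
R = A/P = 40.57/20.91 = 1.940 ft
Q = (1.486/n)·A·R^(2/3)·S^(1/2) = (1.486/0.031) × 40.57 × 1.940^(2/3) × 0.0012^(1/2) = 104.8 ft³/s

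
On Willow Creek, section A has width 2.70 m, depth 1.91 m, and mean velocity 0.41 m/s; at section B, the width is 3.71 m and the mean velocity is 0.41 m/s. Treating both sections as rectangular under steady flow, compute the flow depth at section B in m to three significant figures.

Q = A₁V₁ = (2.70×1.91) × 0.41 = 2.114 m³/s
d₂ = Q/(b₂ V₂) = 2.114/(3.71×0.41) = 1.390 m

1.39 m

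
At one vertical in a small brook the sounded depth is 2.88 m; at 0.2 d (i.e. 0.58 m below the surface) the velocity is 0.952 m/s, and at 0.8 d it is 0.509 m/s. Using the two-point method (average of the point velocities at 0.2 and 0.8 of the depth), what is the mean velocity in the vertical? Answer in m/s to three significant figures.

v̄ = (0.952 + 0.509) / 2 = 0.7305 m/s

0.731 m/s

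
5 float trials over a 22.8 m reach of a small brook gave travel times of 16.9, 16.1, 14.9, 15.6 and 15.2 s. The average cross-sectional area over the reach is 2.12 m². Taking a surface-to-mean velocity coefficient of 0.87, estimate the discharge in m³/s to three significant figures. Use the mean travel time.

t̄ = (16.9 + 16.1 + 14.9 + 15.6 + 15.2) / 5 = 15.74 s
v_surface = L / t̄ = 22.8 / 15.74 = 1.449 m/s
v_mean = 0.87 × 1.449 = 1.260 m/s
Q = A × v_mean = 2.12 × 1.260 = 2.672 m³/s

2.67 m³/s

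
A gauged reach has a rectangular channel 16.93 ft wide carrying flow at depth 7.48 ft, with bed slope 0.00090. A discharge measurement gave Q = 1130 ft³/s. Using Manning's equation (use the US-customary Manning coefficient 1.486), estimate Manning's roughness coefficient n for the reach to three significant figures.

A = b·y = 16.93 × 7.48 = 126.6 ft²
P = b + 2y = 16.93 + 2×7.48 = 31.89 ft
R = A/P = 126.6/31.89 = 3.971 ft
n = (1.486/Q)·A·R^(2/3)·S^(1/2) = (1.486/1130) × 126.6 × 2.508 × 0.03000 = 0.01253

0.0125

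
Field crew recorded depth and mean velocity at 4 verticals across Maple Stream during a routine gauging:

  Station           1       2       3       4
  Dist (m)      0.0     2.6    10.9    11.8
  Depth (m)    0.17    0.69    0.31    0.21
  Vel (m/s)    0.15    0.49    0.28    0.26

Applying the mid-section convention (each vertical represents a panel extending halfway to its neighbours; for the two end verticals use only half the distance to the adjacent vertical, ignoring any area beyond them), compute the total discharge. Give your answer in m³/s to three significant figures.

w_1 = (2.6 − 0.0)/2 = 1.3 m; q_1 = 0.15 × 0.17 × 1.3 = 0.03315 m³/s
w_2 = (10.9 − 0.0)/2 = 5.45 m; q_2 = 0.49 × 0.69 × 5.45 = 1.843 m³/s
w_3 = (11.8 − 2.6)/2 = 4.6 m; q_3 = 0.28 × 0.31 × 4.6 = 0.3993 m³/s
w_4 = (11.8 − 10.9)/2 = 0.45 m; q_4 = 0.26 × 0.21 × 0.45 = 0.02457 m³/s
Q = Σ qᵢ = 2.300 m³/s

2.30 m³/s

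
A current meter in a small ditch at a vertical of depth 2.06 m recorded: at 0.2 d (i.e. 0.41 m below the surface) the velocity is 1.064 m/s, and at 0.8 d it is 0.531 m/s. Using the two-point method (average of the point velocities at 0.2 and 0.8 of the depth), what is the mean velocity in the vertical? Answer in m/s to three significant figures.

0.798 m/s

v̄ = (1.064 + 0.531) / 2 = 0.7975 m/s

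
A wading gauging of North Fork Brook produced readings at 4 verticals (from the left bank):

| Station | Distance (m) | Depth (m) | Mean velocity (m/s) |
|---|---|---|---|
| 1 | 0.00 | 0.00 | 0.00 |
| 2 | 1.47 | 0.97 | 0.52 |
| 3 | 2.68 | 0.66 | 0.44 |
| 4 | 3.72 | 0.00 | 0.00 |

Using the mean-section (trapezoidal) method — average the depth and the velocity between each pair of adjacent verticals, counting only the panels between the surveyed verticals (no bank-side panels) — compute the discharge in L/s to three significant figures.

734 L/s

Panel 1-2: Δb = 1.47 m, d̄ = (0.00+0.97)/2 = 0.485, v̄ = (0.00+0.52)/2 = 0.26 → q = 1.47×0.485×0.26 = 0.1854 m³/s
Panel 2-3: Δb = 1.21 m, d̄ = (0.97+0.66)/2 = 0.815, v̄ = (0.52+0.44)/2 = 0.48 → q = 1.21×0.815×0.48 = 0.4734 m³/s
Panel 3-4: Δb = 1.04 m, d̄ = (0.66+0.00)/2 = 0.33, v̄ = (0.44+0.00)/2 = 0.22 → q = 1.04×0.33×0.22 = 0.07550 m³/s
Q = Σ q = 0.7342 m³/s
= 0.7342 × 1000 = 734.2 L/s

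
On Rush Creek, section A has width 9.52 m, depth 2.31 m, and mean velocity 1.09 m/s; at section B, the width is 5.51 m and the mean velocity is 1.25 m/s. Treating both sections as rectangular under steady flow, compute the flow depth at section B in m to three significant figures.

3.48 m

Q = A₁V₁ = (9.52×2.31) × 1.09 = 23.97 m³/s
d₂ = Q/(b₂ V₂) = 23.97/(5.51×1.25) = 3.480 m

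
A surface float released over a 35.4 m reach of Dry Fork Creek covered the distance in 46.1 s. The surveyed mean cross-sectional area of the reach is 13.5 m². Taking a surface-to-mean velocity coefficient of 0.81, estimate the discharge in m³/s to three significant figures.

8.40 m³/s

v_surface = L / t̄ = 35.4 / 46.1 = 0.7679 m/s
v_mean = 0.81 × 0.7679 = 0.6220 m/s
Q = A × v_mean = 13.5 × 0.6220 = 8.397 m³/s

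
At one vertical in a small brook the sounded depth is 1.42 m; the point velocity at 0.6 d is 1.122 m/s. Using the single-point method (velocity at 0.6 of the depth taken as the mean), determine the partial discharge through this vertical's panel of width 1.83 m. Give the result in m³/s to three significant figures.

2.92 m³/s

v̄ = v₀.₆ = 1.122 m/s
q = v̄ × d × w = 1.122 × 1.42 × 1.83 = 2.916 m³/s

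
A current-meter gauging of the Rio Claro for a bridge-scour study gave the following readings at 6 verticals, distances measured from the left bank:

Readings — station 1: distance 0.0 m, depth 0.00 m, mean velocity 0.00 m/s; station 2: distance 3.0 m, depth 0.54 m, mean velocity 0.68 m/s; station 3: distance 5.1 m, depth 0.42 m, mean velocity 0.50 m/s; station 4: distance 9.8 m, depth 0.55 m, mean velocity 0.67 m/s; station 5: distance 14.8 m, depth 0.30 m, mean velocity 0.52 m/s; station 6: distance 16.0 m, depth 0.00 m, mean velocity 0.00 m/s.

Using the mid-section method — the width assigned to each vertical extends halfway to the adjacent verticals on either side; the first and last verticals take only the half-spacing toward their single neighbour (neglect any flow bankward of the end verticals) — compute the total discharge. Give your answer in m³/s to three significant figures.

3.92 m³/s

w_2 = (5.1 − 0.0)/2 = 2.55 m; q_2 = 0.68 × 0.54 × 2.55 = 0.9364 m³/s
w_3 = (9.8 − 3.0)/2 = 3.4 m; q_3 = 0.50 × 0.42 × 3.4 = 0.7140 m³/s
w_4 = (14.8 − 5.1)/2 = 4.85 m; q_4 = 0.67 × 0.55 × 4.85 = 1.787 m³/s
w_5 = (16.0 − 9.8)/2 = 3.1 m; q_5 = 0.52 × 0.30 × 3.1 = 0.4836 m³/s
Stations 1, 6 contribute zero (depth or velocity is 0).
Q = Σ qᵢ = 3.921 m³/s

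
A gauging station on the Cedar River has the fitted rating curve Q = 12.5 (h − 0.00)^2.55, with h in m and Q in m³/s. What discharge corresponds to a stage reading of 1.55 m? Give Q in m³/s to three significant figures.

38.2 m³/s

Q = 12.5 × (1.55 − 0.00)^2.55 = 12.5 × 1.55^2.55 = 38.22 m³/s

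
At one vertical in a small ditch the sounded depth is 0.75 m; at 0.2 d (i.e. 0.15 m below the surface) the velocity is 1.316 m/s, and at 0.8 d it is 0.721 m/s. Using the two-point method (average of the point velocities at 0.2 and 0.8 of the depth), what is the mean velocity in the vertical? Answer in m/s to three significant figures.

1.02 m/s

v̄ = (1.316 + 0.721) / 2 = 1.019 m/s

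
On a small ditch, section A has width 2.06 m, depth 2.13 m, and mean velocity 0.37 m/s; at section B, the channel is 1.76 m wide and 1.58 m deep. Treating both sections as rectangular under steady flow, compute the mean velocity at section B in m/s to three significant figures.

Q = A₁V₁ = (2.06×2.13) × 0.37 = 1.623 m³/s
A₂ = 1.76 × 1.58 = 2.781 m²
V₂ = Q/A₂ = 1.623/2.781 = 0.5838 m/s

0.584 m/s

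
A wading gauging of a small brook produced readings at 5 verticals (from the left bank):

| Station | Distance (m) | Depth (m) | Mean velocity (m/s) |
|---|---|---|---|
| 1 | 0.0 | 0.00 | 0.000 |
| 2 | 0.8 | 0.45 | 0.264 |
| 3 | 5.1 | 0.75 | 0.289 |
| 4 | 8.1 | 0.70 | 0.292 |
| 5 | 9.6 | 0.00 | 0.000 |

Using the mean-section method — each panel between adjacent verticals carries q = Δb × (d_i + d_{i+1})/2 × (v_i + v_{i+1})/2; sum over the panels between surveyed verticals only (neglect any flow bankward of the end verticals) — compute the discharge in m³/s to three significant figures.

1.45 m³/s

Panel 1-2: Δb = 0.8 m, d̄ = (0.00+0.45)/2 = 0.225, v̄ = (0.000+0.264)/2 = 0.132 → q = 0.8×0.225×0.132 = 0.02376 m³/s
Panel 2-3: Δb = 4.3 m, d̄ = (0.45+0.75)/2 = 0.6, v̄ = (0.264+0.289)/2 = 0.2765 → q = 4.3×0.6×0.2765 = 0.7134 m³/s
Panel 3-4: Δb = 3 m, d̄ = (0.75+0.70)/2 = 0.725, v̄ = (0.289+0.292)/2 = 0.2905 → q = 3×0.725×0.2905 = 0.6318 m³/s
Panel 4-5: Δb = 1.5 m, d̄ = (0.70+0.00)/2 = 0.35, v̄ = (0.292+0.000)/2 = 0.146 → q = 1.5×0.35×0.146 = 0.07665 m³/s
Q = Σ q = 1.446 m³/s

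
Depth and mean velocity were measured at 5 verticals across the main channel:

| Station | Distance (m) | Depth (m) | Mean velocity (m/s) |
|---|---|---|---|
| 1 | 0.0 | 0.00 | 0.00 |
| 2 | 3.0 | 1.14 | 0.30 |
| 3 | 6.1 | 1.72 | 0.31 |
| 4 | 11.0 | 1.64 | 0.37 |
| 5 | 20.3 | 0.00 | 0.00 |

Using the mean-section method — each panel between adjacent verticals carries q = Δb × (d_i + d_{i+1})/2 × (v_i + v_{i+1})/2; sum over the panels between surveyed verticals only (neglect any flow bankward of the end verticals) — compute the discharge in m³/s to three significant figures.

Panel 1-2: Δb = 3 m, d̄ = (0.00+1.14)/2 = 0.57, v̄ = (0.00+0.30)/2 = 0.15 → q = 3×0.57×0.15 = 0.2565 m³/s
Panel 2-3: Δb = 3.1 m, d̄ = (1.14+1.72)/2 = 1.43, v̄ = (0.30+0.31)/2 = 0.305 → q = 3.1×1.43×0.305 = 1.352 m³/s
Panel 3-4: Δb = 4.9 m, d̄ = (1.72+1.64)/2 = 1.68, v̄ = (0.31+0.37)/2 = 0.34 → q = 4.9×1.68×0.34 = 2.799 m³/s
Panel 4-5: Δb = 9.3 m, d̄ = (1.64+0.00)/2 = 0.82, v̄ = (0.37+0.00)/2 = 0.185 → q = 9.3×0.82×0.185 = 1.411 m³/s
Q = Σ q = 5.818 m³/s

5.82 m³/s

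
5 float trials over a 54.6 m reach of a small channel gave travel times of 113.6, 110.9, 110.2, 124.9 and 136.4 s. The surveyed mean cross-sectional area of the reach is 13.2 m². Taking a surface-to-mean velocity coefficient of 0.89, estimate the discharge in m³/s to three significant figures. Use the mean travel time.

t̄ = (113.6 + 110.9 + 110.2 + 124.9 + 136.4) / 5 = 119.2 s
v_surface = L / t̄ = 54.6 / 119.2 = 0.4581 m/s
v_mean = 0.89 × 0.4581 = 0.4077 m/s
Q = A × v_mean = 13.2 × 0.4077 = 5.381 m³/s

5.38 m³/s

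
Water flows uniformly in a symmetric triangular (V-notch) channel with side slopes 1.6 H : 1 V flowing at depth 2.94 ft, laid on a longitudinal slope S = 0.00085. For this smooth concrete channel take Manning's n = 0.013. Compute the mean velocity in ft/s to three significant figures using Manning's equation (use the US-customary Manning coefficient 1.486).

A = z·y² = 1.6×2.94² = 13.83 ft²
P = 2y√(1+z²) = 2×2.94×√(1+1.6²) = 11.09 ft
R = A/P = 13.83/11.09 = 1.247 ft
Q = (1.486/n)·A·R^(2/3)·S^(1/2) = (1.486/0.013) × 13.83 × 1.247^(2/3) × 0.00085^(1/2) = 53.38 ft³/s
V = Q/A = 53.38/13.83 = 3.860 ft/s

3.86 ft/s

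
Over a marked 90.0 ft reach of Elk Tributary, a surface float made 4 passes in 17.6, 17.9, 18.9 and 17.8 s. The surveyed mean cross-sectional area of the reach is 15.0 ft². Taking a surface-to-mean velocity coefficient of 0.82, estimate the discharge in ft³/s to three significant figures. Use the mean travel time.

61.3 ft³/s

t̄ = (17.6 + 17.9 + 18.9 + 17.8) / 4 = 18.05 s
v_surface = L / t̄ = 90.0 / 18.05 = 4.986 ft/s
v_mean = 0.82 × 4.986 = 4.089 ft/s
Q = A × v_mean = 15.0 × 4.089 = 61.33 ft³/s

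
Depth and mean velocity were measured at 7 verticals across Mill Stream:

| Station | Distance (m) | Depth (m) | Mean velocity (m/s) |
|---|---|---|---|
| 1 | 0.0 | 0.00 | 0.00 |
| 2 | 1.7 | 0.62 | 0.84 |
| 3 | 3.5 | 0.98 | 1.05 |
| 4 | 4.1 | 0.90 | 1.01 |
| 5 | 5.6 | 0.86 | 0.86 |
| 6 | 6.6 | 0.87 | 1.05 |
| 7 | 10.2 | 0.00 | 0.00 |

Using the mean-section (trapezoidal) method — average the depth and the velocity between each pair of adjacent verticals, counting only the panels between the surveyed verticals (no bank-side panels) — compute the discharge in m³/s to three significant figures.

Panel 1-2: Δb = 1.7 m, d̄ = (0.00+0.62)/2 = 0.31, v̄ = (0.00+0.84)/2 = 0.42 → q = 1.7×0.31×0.42 = 0.2213 m³/s
Panel 2-3: Δb = 1.8 m, d̄ = (0.62+0.98)/2 = 0.8, v̄ = (0.84+1.05)/2 = 0.945 → q = 1.8×0.8×0.945 = 1.361 m³/s
Panel 3-4: Δb = 0.6 m, d̄ = (0.98+0.90)/2 = 0.94, v̄ = (1.05+1.01)/2 = 1.03 → q = 0.6×0.94×1.03 = 0.5809 m³/s
Panel 4-5: Δb = 1.5 m, d̄ = (0.90+0.86)/2 = 0.88, v̄ = (1.01+0.86)/2 = 0.935 → q = 1.5×0.88×0.935 = 1.234 m³/s
Panel 5-6: Δb = 1 m, d̄ = (0.86+0.87)/2 = 0.865, v̄ = (0.86+1.05)/2 = 0.955 → q = 1×0.865×0.955 = 0.8261 m³/s
Panel 6-7: Δb = 3.6 m, d̄ = (0.87+0.00)/2 = 0.435, v̄ = (1.05+0.00)/2 = 0.525 → q = 3.6×0.435×0.525 = 0.8222 m³/s
Q = Σ q = 5.045 m³/s

5.05 m³/s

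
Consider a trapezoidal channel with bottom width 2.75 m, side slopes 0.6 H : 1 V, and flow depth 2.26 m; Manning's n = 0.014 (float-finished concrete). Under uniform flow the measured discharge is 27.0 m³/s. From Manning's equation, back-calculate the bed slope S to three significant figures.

0.00137

A = (b + z·y)·y = (2.75 + 0.6×2.26)×2.26 = 9.280 m²
P = b + 2y√(1+z²) = 2.75 + 2×2.26×√(1+0.6²) = 8.021 m
R = A/P = 9.280/8.021 = 1.157 m
S = (Q·n / (1·A·R^(2/3)))² = (27.0×0.014 / (1×9.280×1.102))² = 0.001366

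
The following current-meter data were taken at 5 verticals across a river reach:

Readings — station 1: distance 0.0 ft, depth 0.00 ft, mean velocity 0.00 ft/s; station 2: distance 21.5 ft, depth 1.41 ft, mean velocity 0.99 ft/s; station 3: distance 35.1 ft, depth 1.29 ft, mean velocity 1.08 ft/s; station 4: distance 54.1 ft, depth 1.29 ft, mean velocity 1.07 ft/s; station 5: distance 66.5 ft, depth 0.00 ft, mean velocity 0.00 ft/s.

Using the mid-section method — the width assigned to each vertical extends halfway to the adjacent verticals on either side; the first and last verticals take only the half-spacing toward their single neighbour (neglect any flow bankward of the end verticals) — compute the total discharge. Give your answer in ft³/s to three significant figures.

w_2 = (35.1 − 0.0)/2 = 17.55 ft; q_2 = 0.99 × 1.41 × 17.55 = 24.50 ft³/s
w_3 = (54.1 − 21.5)/2 = 16.3 ft; q_3 = 1.08 × 1.29 × 16.3 = 22.71 ft³/s
w_4 = (66.5 − 35.1)/2 = 15.7 ft; q_4 = 1.07 × 1.29 × 15.7 = 21.67 ft³/s
Stations 1, 5 contribute zero (depth or velocity is 0).
Q = Σ qᵢ = 68.88 ft³/s

68.9 ft³/s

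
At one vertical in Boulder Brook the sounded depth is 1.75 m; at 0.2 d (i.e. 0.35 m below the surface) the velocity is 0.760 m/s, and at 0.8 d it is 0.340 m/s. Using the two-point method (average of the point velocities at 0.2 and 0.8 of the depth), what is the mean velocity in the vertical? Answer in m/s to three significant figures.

0.550 m/s

v̄ = (0.760 + 0.340) / 2 = 0.5500 m/s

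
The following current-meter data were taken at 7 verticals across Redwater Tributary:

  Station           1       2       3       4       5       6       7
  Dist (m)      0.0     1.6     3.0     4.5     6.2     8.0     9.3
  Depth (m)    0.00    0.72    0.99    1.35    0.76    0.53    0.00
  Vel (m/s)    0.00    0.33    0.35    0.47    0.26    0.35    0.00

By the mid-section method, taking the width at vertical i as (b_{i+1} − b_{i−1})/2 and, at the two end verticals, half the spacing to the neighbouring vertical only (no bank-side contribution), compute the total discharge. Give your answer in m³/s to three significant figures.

w_2 = (3.0 − 0.0)/2 = 1.5 m; q_2 = 0.33 × 0.72 × 1.5 = 0.3564 m³/s
w_3 = (4.5 − 1.6)/2 = 1.45 m; q_3 = 0.35 × 0.99 × 1.45 = 0.5024 m³/s
w_4 = (6.2 − 3.0)/2 = 1.6 m; q_4 = 0.47 × 1.35 × 1.6 = 1.015 m³/s
w_5 = (8.0 − 4.5)/2 = 1.75 m; q_5 = 0.26 × 0.76 × 1.75 = 0.3458 m³/s
w_6 = (9.3 − 6.2)/2 = 1.55 m; q_6 = 0.35 × 0.53 × 1.55 = 0.2875 m³/s
Stations 1, 7 contribute zero (depth or velocity is 0).
Q = Σ qᵢ = 2.507 m³/s

2.51 m³/s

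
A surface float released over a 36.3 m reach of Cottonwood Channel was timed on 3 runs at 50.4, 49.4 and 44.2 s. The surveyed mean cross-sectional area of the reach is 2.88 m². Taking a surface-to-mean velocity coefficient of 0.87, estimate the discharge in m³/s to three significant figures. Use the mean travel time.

1.89 m³/s

t̄ = (50.4 + 49.4 + 44.2) / 3 = 48 s
v_surface = L / t̄ = 36.3 / 48 = 0.7563 m/s
v_mean = 0.87 × 0.7563 = 0.6579 m/s
Q = A × v_mean = 2.88 × 0.6579 = 1.895 m³/s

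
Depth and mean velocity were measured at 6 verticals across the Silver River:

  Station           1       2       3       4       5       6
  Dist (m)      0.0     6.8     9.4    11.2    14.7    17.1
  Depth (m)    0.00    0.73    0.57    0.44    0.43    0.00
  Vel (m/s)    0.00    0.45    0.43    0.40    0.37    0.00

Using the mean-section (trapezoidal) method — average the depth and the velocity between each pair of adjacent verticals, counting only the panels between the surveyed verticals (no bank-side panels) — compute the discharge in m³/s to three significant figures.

2.36 m³/s

Panel 1-2: Δb = 6.8 m, d̄ = (0.00+0.73)/2 = 0.365, v̄ = (0.00+0.45)/2 = 0.225 → q = 6.8×0.365×0.225 = 0.5585 m³/s
Panel 2-3: Δb = 2.6 m, d̄ = (0.73+0.57)/2 = 0.65, v̄ = (0.45+0.43)/2 = 0.44 → q = 2.6×0.65×0.44 = 0.7436 m³/s
Panel 3-4: Δb = 1.8 m, d̄ = (0.57+0.44)/2 = 0.505, v̄ = (0.43+0.40)/2 = 0.415 → q = 1.8×0.505×0.415 = 0.3772 m³/s
Panel 4-5: Δb = 3.5 m, d̄ = (0.44+0.43)/2 = 0.435, v̄ = (0.40+0.37)/2 = 0.385 → q = 3.5×0.435×0.385 = 0.5862 m³/s
Panel 5-6: Δb = 2.4 m, d̄ = (0.43+0.00)/2 = 0.215, v̄ = (0.37+0.00)/2 = 0.185 → q = 2.4×0.215×0.185 = 0.09546 m³/s
Q = Σ q = 2.361 m³/s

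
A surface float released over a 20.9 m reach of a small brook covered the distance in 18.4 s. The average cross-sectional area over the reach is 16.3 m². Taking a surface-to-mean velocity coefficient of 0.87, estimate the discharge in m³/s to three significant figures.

v_surface = L / t̄ = 20.9 / 18.4 = 1.136 m/s
v_mean = 0.87 × 1.136 = 0.9882 m/s
Q = A × v_mean = 16.3 × 0.9882 = 16.11 m³/s

16.1 m³/s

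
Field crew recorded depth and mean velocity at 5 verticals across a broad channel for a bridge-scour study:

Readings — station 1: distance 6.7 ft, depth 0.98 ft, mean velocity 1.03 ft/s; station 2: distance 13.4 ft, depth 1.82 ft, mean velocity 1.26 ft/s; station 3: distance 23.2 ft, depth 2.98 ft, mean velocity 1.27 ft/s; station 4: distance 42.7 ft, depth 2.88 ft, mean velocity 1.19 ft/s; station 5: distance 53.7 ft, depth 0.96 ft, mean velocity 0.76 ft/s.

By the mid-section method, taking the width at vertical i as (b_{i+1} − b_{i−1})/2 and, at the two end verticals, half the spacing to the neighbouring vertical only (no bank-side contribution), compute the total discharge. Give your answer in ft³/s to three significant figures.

134 ft³/s

w_1 = (13.4 − 6.7)/2 = 3.35 ft; q_1 = 1.03 × 0.98 × 3.35 = 3.381 ft³/s
w_2 = (23.2 − 6.7)/2 = 8.25 ft; q_2 = 1.26 × 1.82 × 8.25 = 18.92 ft³/s
w_3 = (42.7 − 13.4)/2 = 14.65 ft; q_3 = 1.27 × 2.98 × 14.65 = 55.44 ft³/s
w_4 = (53.7 − 23.2)/2 = 15.25 ft; q_4 = 1.19 × 2.88 × 15.25 = 52.26 ft³/s
w_5 = (53.7 − 42.7)/2 = 5.5 ft; q_5 = 0.76 × 0.96 × 5.5 = 4.013 ft³/s
Q = Σ qᵢ = 134.0 ft³/s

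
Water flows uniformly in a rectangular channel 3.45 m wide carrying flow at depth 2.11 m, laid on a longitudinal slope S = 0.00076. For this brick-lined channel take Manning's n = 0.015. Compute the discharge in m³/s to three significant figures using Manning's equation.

A = b·y = 3.45 × 2.11 = 7.280 m²
P = b + 2y = 3.45 + 2×2.11 = 7.670 m
R = A/P = 7.280/7.670 = 0.9491 m
Q = (1/n)·A·R^(2/3)·S^(1/2) = (1/0.015) × 7.280 × 0.9491^(2/3) × 0.00076^(1/2) = 12.92 m³/s

12.9 m³/s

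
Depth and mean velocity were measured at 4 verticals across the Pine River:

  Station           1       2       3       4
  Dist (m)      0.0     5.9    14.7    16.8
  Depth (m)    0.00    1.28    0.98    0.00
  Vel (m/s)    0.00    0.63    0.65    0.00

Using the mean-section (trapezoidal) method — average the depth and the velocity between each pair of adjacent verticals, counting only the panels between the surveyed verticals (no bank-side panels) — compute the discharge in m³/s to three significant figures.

Panel 1-2: Δb = 5.9 m, d̄ = (0.00+1.28)/2 = 0.64, v̄ = (0.00+0.63)/2 = 0.315 → q = 5.9×0.64×0.315 = 1.189 m³/s
Panel 2-3: Δb = 8.8 m, d̄ = (1.28+0.98)/2 = 1.13, v̄ = (0.63+0.65)/2 = 0.64 → q = 8.8×1.13×0.64 = 6.364 m³/s
Panel 3-4: Δb = 2.1 m, d̄ = (0.98+0.00)/2 = 0.49, v̄ = (0.65+0.00)/2 = 0.325 → q = 2.1×0.49×0.325 = 0.3344 m³/s
Q = Σ q = 7.888 m³/s

7.89 m³/s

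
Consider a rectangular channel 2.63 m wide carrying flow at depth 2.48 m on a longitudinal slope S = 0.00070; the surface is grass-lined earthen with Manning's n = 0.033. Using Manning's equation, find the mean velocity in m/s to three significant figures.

0.725 m/s

A = b·y = 2.63 × 2.48 = 6.522 m²
P = b + 2y = 2.63 + 2×2.48 = 7.590 m
R = A/P = 6.522/7.590 = 0.8593 m
Q = (1/n)·A·R^(2/3)·S^(1/2) = (1/0.033) × 6.522 × 0.8593^(2/3) × 0.00070^(1/2) = 4.727 m³/s
V = Q/A = 4.727/6.522 = 0.7247 m/s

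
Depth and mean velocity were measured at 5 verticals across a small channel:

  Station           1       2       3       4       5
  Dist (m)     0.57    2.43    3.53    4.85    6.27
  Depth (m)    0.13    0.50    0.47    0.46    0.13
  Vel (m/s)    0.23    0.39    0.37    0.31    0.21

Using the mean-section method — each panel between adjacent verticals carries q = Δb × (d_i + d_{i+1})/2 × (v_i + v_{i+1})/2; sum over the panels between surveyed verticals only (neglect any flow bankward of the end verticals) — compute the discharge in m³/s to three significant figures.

0.702 m³/s

Panel 1-2: Δb = 1.86 m, d̄ = (0.13+0.50)/2 = 0.315, v̄ = (0.23+0.39)/2 = 0.31 → q = 1.86×0.315×0.31 = 0.1816 m³/s
Panel 2-3: Δb = 1.1 m, d̄ = (0.50+0.47)/2 = 0.485, v̄ = (0.39+0.37)/2 = 0.38 → q = 1.1×0.485×0.38 = 0.2027 m³/s
Panel 3-4: Δb = 1.32 m, d̄ = (0.47+0.46)/2 = 0.465, v̄ = (0.37+0.31)/2 = 0.34 → q = 1.32×0.465×0.34 = 0.2087 m³/s
Panel 4-5: Δb = 1.42 m, d̄ = (0.46+0.13)/2 = 0.295, v̄ = (0.31+0.21)/2 = 0.26 → q = 1.42×0.295×0.26 = 0.1089 m³/s
Q = Σ q = 0.7020 m³/s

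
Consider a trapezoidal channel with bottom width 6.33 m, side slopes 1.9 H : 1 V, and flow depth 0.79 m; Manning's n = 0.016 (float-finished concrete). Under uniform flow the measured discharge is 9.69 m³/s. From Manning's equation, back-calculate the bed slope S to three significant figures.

0.00115

A = (b + z·y)·y = (6.33 + 1.9×0.79)×0.79 = 6.186 m²
P = b + 2y√(1+z²) = 6.33 + 2×0.79×√(1+1.9²) = 9.722 m
R = A/P = 6.186/9.722 = 0.6363 m
S = (Q·n / (1·A·R^(2/3)))² = (9.69×0.016 / (1×6.186×0.7398))² = 0.001148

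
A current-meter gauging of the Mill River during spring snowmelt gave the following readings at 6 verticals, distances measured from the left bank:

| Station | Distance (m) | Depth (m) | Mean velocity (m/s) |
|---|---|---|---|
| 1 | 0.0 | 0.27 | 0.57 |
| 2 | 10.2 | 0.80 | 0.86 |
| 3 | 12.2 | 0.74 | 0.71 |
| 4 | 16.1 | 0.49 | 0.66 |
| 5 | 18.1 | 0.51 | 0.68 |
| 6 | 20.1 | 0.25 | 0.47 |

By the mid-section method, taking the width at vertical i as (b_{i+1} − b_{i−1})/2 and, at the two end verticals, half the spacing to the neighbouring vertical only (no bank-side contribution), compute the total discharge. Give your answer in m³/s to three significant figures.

w_1 = (10.2 − 0.0)/2 = 5.1 m; q_1 = 0.57 × 0.27 × 5.1 = 0.7849 m³/s
w_2 = (12.2 − 0.0)/2 = 6.1 m; q_2 = 0.86 × 0.80 × 6.1 = 4.197 m³/s
w_3 = (16.1 − 10.2)/2 = 2.95 m; q_3 = 0.71 × 0.74 × 2.95 = 1.550 m³/s
w_4 = (18.1 − 12.2)/2 = 2.95 m; q_4 = 0.66 × 0.49 × 2.95 = 0.9540 m³/s
w_5 = (20.1 − 16.1)/2 = 2 m; q_5 = 0.68 × 0.51 × 2 = 0.6936 m³/s
w_6 = (20.1 − 18.1)/2 = 1 m; q_6 = 0.47 × 0.25 × 1 = 0.1175 m³/s
Q = Σ qᵢ = 8.297 m³/s

8.30 m³/s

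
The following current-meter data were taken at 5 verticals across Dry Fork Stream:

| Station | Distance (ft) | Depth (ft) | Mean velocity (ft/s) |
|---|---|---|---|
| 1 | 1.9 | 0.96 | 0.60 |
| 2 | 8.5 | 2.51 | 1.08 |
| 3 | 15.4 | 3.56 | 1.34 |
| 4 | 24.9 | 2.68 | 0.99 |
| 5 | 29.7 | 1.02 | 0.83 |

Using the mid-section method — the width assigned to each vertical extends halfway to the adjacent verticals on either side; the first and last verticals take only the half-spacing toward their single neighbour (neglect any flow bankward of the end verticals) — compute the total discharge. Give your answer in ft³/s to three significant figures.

w_1 = (8.5 − 1.9)/2 = 3.3 ft; q_1 = 0.60 × 0.96 × 3.3 = 1.901 ft³/s
w_2 = (15.4 − 1.9)/2 = 6.75 ft; q_2 = 1.08 × 2.51 × 6.75 = 18.30 ft³/s
w_3 = (24.9 − 8.5)/2 = 8.2 ft; q_3 = 1.34 × 3.56 × 8.2 = 39.12 ft³/s
w_4 = (29.7 − 15.4)/2 = 7.15 ft; q_4 = 0.99 × 2.68 × 7.15 = 18.97 ft³/s
w_5 = (29.7 − 24.9)/2 = 2.4 ft; q_5 = 0.83 × 1.02 × 2.4 = 2.032 ft³/s
Q = Σ qᵢ = 80.32 ft³/s

80.3 ft³/s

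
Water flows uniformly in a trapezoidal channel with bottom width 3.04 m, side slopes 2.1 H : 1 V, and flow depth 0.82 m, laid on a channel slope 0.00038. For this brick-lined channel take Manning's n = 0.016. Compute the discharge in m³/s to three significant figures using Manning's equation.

A = (b + z·y)·y = (3.04 + 2.1×0.82)×0.82 = 3.905 m²
P = b + 2y√(1+z²) = 3.04 + 2×0.82×√(1+2.1²) = 6.855 m
R = A/P = 3.905/6.855 = 0.5697 m
Q = (1/n)·A·R^(2/3)·S^(1/2) = (1/0.016) × 3.905 × 0.5697^(2/3) × 0.00038^(1/2) = 3.269 m³/s

3.27 m³/s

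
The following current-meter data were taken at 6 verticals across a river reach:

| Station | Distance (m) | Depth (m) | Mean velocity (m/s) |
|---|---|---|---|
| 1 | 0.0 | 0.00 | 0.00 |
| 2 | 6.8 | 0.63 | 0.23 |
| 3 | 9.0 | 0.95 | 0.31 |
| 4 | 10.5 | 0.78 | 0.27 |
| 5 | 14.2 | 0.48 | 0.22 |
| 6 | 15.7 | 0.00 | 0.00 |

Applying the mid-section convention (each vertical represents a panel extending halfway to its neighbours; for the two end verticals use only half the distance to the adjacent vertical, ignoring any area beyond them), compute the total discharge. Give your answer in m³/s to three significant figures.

2.02 m³/s

w_2 = (9.0 − 0.0)/2 = 4.5 m; q_2 = 0.23 × 0.63 × 4.5 = 0.6521 m³/s
w_3 = (10.5 − 6.8)/2 = 1.85 m; q_3 = 0.31 × 0.95 × 1.85 = 0.5448 m³/s
w_4 = (14.2 − 9.0)/2 = 2.6 m; q_4 = 0.27 × 0.78 × 2.6 = 0.5476 m³/s
w_5 = (15.7 − 10.5)/2 = 2.6 m; q_5 = 0.22 × 0.48 × 2.6 = 0.2746 m³/s
Stations 1, 6 contribute zero (depth or velocity is 0).
Q = Σ qᵢ = 2.019 m³/s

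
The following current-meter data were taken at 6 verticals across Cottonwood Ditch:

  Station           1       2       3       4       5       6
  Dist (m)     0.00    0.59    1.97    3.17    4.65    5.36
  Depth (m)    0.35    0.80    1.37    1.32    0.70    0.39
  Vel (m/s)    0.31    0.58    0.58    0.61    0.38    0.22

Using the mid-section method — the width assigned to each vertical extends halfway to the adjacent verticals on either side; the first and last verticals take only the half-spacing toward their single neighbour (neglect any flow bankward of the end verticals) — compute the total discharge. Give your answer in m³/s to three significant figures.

w_1 = (0.59 − 0.00)/2 = 0.295 m; q_1 = 0.31 × 0.35 × 0.295 = 0.03201 m³/s
w_2 = (1.97 − 0.00)/2 = 0.985 m; q_2 = 0.58 × 0.80 × 0.985 = 0.4570 m³/s
w_3 = (3.17 − 0.59)/2 = 1.29 m; q_3 = 0.58 × 1.37 × 1.29 = 1.025 m³/s
w_4 = (4.65 − 1.97)/2 = 1.34 m; q_4 = 0.61 × 1.32 × 1.34 = 1.079 m³/s
w_5 = (5.36 − 3.17)/2 = 1.095 m; q_5 = 0.38 × 0.70 × 1.095 = 0.2913 m³/s
w_6 = (5.36 − 4.65)/2 = 0.355 m; q_6 = 0.22 × 0.39 × 0.355 = 0.03046 m³/s
Q = Σ qᵢ = 2.915 m³/s

2.91 m³/s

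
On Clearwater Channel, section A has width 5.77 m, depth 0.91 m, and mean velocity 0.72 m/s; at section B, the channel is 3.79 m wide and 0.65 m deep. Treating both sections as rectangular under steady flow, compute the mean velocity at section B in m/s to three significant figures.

Q = A₁V₁ = (5.77×0.91) × 0.72 = 3.781 m³/s
A₂ = 3.79 × 0.65 = 2.464 m²
V₂ = Q/A₂ = 3.781/2.464 = 1.535 m/s

1.53 m/s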